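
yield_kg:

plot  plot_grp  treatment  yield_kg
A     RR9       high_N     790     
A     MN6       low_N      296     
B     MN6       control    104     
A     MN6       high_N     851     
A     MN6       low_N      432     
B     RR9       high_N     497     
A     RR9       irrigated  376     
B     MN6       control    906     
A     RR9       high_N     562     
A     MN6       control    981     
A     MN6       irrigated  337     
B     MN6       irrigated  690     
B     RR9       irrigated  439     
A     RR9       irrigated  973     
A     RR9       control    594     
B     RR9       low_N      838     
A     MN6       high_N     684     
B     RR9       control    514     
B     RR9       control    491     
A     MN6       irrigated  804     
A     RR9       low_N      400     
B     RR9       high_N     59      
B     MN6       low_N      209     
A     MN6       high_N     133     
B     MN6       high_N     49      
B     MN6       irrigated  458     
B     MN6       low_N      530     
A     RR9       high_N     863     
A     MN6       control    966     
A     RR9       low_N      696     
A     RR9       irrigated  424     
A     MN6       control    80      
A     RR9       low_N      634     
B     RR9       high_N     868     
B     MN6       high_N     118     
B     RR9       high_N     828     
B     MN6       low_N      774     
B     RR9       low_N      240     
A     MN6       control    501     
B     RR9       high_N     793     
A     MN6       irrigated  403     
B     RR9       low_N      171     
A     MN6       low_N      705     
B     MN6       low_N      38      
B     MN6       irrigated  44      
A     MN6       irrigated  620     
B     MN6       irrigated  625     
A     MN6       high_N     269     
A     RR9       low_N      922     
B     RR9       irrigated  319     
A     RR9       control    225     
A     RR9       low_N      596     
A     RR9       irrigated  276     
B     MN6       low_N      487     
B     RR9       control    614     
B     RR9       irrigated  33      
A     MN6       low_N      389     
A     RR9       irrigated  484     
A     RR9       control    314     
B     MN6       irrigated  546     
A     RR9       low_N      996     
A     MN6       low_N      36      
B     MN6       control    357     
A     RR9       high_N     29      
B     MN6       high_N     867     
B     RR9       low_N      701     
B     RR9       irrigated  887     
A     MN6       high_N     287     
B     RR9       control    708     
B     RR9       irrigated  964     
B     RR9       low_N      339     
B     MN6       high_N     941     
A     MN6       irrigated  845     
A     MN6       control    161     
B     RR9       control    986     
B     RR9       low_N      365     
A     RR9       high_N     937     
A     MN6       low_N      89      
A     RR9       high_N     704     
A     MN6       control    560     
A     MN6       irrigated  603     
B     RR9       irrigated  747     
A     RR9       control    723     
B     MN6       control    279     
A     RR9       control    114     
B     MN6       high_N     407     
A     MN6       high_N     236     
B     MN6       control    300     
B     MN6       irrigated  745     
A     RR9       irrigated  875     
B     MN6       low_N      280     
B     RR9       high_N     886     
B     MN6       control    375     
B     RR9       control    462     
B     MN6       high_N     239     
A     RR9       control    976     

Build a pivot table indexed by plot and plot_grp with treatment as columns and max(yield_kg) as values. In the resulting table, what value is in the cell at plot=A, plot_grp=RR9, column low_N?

Rows with plot=A, plot_grp=RR9 and treatment=low_N: yield_kg values are 400, 696, 634, 922, 596, 996.
max(400, 696, 634, 922, 596, 996) = 996.

996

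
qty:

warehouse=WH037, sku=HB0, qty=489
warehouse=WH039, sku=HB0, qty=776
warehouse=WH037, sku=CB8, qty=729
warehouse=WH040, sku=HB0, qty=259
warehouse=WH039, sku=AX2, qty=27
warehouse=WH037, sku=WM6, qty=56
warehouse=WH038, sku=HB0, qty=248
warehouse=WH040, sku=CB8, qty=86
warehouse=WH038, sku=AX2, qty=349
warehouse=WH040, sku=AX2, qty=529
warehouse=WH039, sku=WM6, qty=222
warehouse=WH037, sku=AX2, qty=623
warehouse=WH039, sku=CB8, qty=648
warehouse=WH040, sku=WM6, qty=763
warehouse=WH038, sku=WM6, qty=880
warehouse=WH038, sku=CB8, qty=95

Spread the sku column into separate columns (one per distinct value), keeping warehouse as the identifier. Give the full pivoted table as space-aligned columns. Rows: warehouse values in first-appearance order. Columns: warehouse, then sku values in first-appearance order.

warehouse  HB0  CB8  AX2  WM6
WH037      489  729  623  56 
WH039      776  648  27   222
WH040      259  86   529  763
WH038      248  95   349  880

Columns: warehouse plus the 4 distinct sku values (HB0, CB8, AX2, WM6).
For example, row WH037 column HB0 takes qty=489 from the long row (WH037, HB0).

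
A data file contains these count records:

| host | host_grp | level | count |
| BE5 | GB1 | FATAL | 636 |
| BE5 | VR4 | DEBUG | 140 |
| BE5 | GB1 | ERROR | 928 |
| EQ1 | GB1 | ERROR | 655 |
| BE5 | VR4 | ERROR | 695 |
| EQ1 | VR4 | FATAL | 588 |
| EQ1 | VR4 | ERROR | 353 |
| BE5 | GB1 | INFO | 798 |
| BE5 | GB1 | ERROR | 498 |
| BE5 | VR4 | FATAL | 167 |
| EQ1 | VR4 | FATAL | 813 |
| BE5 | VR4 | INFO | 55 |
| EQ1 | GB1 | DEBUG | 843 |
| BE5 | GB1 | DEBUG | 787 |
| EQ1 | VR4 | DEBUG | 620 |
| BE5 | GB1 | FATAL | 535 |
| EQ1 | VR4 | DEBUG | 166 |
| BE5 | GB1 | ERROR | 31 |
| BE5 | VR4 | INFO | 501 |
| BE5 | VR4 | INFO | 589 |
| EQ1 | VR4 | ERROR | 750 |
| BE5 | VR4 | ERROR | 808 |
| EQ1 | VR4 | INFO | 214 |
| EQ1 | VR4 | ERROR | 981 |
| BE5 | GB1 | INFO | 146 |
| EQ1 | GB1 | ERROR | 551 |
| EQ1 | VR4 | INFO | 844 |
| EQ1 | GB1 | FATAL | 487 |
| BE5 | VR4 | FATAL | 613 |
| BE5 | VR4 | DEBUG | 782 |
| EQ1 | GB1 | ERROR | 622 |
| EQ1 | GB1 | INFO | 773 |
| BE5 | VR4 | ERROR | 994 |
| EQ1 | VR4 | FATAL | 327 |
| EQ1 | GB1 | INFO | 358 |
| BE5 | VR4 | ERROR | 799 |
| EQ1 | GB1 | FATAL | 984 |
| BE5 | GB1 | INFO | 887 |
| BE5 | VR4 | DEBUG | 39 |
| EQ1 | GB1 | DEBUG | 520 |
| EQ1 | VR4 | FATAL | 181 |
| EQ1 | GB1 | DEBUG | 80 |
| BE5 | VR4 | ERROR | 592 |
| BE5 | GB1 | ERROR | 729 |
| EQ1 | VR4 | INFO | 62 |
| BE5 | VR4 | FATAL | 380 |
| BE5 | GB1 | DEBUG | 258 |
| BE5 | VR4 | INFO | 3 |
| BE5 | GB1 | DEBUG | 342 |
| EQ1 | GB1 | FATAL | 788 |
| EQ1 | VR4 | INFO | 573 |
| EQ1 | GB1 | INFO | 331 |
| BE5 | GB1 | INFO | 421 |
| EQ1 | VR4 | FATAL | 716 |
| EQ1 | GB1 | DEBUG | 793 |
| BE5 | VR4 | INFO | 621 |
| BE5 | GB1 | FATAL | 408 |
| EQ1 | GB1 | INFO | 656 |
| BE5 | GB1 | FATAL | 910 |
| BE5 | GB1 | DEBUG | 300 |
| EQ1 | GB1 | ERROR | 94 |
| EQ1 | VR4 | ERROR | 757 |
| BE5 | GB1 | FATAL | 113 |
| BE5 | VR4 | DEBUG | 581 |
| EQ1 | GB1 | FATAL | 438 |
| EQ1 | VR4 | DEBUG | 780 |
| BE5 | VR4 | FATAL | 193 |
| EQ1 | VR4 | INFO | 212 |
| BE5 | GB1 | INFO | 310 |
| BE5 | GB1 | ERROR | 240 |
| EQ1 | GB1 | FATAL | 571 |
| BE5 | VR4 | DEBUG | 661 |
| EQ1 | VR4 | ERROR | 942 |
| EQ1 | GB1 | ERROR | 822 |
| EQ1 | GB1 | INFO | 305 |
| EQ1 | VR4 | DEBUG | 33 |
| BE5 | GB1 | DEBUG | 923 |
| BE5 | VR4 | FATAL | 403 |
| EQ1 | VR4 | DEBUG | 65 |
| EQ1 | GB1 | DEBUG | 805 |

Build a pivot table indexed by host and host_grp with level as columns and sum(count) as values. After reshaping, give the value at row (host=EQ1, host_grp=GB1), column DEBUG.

Rows with host=EQ1, host_grp=GB1 and level=DEBUG: count values are 843, 520, 80, 793, 805.
843 + 520 + 80 + 793 + 805 = 3041.

3041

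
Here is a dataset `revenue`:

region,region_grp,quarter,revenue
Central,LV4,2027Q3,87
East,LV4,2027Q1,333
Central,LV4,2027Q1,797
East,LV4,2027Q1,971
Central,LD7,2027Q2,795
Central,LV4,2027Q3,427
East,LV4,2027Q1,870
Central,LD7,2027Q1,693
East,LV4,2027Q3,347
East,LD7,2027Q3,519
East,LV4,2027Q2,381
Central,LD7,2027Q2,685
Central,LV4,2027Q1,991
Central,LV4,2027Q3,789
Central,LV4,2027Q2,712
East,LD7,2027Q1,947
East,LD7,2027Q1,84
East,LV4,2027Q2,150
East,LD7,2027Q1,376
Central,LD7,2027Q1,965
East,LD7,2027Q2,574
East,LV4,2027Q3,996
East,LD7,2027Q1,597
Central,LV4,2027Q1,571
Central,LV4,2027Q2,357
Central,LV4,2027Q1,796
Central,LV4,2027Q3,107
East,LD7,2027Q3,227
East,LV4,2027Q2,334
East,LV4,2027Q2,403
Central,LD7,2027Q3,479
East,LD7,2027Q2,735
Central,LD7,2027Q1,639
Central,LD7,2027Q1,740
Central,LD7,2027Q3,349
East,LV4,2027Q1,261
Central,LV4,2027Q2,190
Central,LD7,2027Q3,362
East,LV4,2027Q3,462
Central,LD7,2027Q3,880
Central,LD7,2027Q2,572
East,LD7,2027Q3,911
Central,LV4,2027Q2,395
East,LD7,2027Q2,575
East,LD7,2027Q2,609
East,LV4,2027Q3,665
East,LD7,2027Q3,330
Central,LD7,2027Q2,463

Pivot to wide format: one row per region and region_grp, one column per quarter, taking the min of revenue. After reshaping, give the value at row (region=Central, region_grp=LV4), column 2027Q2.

190

Rows with region=Central, region_grp=LV4 and quarter=2027Q2: revenue values are 712, 357, 190, 395.
min(712, 357, 190, 395) = 190.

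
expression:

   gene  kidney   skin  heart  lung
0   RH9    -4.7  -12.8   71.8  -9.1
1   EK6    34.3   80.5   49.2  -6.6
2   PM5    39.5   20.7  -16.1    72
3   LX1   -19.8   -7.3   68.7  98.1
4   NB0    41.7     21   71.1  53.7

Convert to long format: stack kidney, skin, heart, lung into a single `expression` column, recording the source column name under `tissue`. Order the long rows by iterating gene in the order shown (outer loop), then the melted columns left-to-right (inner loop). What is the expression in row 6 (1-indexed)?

20 rows total (5 × 4). Row 6: index ⌊(6-1)/4⌋ = 1 into gene → EK6; (6-1) mod 4 = 1 into the melted columns → skin.
So row 6 is (EK6, skin, 80.5); expression = 80.5.

80.5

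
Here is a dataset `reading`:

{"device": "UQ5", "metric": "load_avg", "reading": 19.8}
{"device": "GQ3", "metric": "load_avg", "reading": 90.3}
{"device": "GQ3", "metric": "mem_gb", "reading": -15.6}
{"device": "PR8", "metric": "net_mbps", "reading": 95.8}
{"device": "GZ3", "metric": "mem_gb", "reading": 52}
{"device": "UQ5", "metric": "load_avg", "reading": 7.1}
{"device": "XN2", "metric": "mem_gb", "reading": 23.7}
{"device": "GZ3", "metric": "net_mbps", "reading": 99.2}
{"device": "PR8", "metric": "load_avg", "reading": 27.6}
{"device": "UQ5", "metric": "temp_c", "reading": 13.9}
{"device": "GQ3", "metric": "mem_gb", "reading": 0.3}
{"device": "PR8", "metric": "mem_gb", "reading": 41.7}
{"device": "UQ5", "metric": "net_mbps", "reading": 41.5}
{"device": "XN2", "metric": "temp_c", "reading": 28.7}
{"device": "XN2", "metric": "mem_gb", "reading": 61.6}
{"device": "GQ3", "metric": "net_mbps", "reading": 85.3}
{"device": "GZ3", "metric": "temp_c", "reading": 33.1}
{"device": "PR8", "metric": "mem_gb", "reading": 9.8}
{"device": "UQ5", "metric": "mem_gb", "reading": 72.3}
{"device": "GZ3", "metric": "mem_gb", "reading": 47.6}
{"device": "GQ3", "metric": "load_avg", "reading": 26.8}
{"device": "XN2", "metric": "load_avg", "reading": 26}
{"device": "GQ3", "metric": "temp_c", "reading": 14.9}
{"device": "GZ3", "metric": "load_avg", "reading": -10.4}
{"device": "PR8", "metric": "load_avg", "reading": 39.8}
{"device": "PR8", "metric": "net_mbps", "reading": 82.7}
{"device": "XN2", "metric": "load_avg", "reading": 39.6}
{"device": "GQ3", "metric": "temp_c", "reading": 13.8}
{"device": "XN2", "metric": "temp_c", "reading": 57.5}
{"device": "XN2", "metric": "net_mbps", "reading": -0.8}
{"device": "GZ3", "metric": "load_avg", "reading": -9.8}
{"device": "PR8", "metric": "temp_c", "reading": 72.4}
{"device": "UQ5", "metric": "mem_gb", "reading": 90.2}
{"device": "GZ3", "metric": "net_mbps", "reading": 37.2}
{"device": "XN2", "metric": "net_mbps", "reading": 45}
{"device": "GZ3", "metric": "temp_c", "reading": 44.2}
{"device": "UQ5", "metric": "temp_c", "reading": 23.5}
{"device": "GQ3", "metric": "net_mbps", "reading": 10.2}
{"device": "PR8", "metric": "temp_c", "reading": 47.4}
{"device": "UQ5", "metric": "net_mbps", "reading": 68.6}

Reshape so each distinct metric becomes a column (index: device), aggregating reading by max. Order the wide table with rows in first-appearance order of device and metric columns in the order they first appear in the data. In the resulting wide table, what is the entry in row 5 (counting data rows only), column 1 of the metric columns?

With rows in first-appearance order of device, row 5 is device=XN2. metric columns in first-appearance order: load_avg, mem_gb, net_mbps, temp_c; column 1 is load_avg.
Long rows with device=XN2, metric=load_avg: max(26, 39.6) = 39.6.

39.6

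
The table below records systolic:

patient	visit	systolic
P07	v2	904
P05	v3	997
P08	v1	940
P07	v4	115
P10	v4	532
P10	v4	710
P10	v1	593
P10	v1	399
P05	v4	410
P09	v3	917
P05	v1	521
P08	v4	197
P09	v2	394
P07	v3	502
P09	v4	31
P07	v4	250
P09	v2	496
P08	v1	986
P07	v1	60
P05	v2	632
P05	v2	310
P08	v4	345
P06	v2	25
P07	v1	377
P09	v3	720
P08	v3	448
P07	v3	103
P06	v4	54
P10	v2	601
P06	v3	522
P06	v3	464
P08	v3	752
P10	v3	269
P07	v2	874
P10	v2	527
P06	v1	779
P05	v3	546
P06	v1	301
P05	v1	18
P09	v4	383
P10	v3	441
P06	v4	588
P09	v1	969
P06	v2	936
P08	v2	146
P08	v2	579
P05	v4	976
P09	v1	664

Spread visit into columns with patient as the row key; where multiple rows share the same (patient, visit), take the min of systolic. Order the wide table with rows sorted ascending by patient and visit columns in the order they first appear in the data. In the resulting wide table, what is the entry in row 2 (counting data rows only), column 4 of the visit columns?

54

With rows sorted ascending by patient, row 2 is patient=P06. visit columns in first-appearance order: v2, v3, v1, v4; column 4 is v4.
Long rows with patient=P06, visit=v4: min(54, 588) = 54.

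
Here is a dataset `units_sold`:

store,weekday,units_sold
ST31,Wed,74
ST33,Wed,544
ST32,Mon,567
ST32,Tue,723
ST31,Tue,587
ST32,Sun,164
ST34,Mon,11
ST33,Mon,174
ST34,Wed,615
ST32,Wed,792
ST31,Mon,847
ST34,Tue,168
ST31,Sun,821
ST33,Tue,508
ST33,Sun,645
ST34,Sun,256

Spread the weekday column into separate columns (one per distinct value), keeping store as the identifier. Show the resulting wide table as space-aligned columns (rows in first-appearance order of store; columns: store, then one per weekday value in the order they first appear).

Columns: store plus the 4 distinct weekday values (Wed, Mon, Tue, Sun).
For example, row ST31 column Wed takes units_sold=74 from the long row (ST31, Wed).

store  Wed  Mon  Tue  Sun
ST31   74   847  587  821
ST33   544  174  508  645
ST32   792  567  723  164
ST34   615  11   168  256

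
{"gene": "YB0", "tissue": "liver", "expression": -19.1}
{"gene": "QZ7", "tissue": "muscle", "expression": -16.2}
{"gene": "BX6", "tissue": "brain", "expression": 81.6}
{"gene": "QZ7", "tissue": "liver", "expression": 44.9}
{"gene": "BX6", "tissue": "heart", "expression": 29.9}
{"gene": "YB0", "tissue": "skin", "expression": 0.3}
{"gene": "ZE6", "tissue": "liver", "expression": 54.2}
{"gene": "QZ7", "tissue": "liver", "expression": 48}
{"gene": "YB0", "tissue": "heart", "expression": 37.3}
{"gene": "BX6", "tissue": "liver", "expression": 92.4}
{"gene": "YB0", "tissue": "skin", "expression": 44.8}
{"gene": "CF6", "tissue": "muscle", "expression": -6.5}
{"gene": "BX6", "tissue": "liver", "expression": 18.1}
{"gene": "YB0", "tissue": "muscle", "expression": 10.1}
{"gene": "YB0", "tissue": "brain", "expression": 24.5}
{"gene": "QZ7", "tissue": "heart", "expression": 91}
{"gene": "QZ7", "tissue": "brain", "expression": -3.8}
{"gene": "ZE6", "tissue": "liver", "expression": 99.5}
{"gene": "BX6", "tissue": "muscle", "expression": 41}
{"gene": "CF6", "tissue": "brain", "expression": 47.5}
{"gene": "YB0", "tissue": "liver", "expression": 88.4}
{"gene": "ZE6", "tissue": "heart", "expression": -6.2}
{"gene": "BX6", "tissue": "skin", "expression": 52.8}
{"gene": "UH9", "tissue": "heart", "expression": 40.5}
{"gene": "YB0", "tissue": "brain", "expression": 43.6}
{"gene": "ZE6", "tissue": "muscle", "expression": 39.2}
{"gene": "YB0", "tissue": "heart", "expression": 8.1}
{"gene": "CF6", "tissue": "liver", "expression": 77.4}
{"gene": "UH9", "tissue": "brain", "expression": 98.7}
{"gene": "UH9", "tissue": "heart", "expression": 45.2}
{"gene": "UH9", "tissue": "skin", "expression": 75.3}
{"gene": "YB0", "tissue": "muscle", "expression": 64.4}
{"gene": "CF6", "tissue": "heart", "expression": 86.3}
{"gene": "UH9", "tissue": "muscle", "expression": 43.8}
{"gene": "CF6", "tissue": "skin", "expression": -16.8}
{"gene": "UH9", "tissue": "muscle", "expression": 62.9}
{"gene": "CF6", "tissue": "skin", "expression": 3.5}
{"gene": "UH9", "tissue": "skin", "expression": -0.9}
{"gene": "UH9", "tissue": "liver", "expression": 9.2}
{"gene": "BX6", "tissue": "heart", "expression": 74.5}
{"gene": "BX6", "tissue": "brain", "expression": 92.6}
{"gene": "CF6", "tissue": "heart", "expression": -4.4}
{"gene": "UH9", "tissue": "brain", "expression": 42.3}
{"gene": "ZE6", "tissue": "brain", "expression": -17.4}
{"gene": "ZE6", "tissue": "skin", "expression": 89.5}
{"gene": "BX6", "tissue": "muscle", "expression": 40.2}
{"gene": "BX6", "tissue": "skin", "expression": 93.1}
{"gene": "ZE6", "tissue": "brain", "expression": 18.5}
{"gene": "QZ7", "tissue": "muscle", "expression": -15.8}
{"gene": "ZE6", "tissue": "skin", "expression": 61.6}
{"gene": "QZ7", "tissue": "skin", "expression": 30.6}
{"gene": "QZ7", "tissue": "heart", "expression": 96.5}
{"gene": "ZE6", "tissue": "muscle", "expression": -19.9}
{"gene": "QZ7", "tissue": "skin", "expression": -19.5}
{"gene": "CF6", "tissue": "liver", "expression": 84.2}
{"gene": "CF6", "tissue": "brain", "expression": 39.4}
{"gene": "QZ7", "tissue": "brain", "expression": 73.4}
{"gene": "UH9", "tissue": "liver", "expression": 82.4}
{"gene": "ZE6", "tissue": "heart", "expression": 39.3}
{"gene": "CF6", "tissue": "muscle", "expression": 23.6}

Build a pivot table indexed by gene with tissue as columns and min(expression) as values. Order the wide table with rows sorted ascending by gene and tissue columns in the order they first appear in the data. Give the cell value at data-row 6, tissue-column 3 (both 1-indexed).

-17.4

With rows sorted ascending by gene, row 6 is gene=ZE6. tissue columns in first-appearance order: liver, muscle, brain, heart, skin; column 3 is brain.
Long rows with gene=ZE6, tissue=brain: min(-17.4, 18.5) = -17.4.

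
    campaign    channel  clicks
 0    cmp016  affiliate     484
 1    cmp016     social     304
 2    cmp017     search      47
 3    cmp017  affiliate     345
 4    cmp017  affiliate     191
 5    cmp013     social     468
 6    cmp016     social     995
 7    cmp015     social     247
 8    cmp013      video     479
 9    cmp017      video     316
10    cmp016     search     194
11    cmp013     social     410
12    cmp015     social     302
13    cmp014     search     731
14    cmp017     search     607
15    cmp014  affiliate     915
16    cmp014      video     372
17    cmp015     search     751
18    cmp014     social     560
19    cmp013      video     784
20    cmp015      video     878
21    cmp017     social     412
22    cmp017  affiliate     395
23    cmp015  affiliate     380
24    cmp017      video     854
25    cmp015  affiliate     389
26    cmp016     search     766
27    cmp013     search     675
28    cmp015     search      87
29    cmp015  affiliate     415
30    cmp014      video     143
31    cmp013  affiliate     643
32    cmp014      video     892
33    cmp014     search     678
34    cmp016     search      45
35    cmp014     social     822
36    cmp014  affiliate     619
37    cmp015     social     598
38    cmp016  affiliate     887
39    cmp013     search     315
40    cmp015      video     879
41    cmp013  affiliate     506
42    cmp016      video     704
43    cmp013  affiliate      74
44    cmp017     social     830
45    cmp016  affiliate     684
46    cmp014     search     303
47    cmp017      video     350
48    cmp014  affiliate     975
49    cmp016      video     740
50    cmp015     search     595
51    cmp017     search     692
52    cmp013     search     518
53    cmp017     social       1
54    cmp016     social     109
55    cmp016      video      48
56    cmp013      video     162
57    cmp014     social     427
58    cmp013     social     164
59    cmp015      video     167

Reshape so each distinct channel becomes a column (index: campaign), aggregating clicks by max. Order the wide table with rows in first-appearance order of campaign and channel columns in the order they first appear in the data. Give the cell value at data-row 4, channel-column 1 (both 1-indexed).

With rows in first-appearance order of campaign, row 4 is campaign=cmp015. channel columns in first-appearance order: affiliate, social, search, video; column 1 is affiliate.
Long rows with campaign=cmp015, channel=affiliate: max(380, 389, 415) = 415.

415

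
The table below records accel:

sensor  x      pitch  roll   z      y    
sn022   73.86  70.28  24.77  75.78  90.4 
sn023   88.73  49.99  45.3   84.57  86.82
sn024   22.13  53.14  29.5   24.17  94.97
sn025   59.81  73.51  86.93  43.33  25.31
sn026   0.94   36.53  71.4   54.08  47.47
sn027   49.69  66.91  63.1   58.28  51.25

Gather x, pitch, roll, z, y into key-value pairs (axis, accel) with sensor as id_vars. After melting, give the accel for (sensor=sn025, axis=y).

Unpivoting turns each (sensor, wide-column) pair into one long row.
The wide cell at row sn025, column y holds 25.31, so the long row (sn025, y) has accel=25.31.

25.31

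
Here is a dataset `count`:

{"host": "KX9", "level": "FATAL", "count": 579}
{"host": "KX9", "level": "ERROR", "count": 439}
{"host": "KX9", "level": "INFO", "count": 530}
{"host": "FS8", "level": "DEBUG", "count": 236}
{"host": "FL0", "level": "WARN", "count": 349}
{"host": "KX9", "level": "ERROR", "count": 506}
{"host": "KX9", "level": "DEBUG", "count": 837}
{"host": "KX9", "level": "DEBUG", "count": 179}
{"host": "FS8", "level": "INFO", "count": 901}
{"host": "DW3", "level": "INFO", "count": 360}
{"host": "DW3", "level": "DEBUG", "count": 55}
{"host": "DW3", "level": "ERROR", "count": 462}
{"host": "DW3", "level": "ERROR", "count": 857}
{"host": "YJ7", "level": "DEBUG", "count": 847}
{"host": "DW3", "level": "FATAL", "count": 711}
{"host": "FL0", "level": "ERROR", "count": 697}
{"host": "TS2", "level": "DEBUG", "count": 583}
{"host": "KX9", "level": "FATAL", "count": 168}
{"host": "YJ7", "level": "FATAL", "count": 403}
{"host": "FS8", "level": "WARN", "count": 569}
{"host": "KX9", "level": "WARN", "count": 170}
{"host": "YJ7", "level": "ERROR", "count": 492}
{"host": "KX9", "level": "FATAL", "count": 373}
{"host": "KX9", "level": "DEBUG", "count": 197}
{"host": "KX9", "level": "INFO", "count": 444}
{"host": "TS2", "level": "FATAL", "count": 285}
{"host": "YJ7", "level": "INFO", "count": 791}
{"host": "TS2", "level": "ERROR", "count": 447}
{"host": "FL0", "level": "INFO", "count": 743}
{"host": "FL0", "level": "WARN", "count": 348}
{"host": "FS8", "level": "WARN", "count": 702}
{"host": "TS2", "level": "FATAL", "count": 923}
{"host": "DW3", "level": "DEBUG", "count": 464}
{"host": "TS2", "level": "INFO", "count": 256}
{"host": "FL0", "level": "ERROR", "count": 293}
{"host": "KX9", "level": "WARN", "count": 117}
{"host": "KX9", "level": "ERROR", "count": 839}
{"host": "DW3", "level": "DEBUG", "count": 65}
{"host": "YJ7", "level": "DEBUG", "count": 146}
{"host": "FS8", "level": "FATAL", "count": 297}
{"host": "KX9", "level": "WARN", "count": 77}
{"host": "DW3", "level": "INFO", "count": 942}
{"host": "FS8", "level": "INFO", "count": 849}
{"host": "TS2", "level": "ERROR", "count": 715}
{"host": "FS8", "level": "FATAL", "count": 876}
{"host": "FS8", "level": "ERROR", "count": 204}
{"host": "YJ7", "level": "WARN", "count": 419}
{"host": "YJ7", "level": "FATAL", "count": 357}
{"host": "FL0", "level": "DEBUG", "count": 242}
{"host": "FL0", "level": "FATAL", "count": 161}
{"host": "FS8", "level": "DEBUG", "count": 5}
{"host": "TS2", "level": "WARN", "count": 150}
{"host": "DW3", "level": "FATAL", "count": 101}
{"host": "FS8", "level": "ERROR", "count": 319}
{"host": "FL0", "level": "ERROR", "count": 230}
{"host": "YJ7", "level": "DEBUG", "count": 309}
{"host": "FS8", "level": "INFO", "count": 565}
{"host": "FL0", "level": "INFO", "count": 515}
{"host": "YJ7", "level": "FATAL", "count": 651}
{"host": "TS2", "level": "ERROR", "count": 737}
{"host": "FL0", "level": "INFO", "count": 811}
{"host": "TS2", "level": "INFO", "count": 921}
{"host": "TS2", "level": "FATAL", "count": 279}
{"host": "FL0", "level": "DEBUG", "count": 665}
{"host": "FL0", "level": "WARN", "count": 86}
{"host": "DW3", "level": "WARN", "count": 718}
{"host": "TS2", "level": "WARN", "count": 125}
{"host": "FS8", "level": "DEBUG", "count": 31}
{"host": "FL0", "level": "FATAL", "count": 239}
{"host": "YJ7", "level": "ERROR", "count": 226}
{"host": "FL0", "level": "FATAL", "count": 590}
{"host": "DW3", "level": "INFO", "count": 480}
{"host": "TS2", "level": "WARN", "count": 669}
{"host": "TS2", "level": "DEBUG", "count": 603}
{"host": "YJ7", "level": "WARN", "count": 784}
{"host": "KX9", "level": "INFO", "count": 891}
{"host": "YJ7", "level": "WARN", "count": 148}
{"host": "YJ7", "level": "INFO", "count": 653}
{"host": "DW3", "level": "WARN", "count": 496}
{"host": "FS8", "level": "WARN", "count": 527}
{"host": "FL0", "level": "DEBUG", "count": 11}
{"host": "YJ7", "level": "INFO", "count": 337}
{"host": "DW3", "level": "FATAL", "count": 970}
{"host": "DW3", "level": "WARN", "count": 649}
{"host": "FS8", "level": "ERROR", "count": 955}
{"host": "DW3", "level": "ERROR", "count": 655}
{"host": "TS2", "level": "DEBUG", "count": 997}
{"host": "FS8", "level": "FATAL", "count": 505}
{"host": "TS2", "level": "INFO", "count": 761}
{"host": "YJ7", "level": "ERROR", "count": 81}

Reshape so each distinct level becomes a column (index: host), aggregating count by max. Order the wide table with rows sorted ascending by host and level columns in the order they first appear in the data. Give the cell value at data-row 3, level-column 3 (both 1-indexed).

With rows sorted ascending by host, row 3 is host=FS8. level columns in first-appearance order: FATAL, ERROR, INFO, DEBUG, WARN; column 3 is INFO.
Long rows with host=FS8, level=INFO: max(901, 849, 565) = 901.

901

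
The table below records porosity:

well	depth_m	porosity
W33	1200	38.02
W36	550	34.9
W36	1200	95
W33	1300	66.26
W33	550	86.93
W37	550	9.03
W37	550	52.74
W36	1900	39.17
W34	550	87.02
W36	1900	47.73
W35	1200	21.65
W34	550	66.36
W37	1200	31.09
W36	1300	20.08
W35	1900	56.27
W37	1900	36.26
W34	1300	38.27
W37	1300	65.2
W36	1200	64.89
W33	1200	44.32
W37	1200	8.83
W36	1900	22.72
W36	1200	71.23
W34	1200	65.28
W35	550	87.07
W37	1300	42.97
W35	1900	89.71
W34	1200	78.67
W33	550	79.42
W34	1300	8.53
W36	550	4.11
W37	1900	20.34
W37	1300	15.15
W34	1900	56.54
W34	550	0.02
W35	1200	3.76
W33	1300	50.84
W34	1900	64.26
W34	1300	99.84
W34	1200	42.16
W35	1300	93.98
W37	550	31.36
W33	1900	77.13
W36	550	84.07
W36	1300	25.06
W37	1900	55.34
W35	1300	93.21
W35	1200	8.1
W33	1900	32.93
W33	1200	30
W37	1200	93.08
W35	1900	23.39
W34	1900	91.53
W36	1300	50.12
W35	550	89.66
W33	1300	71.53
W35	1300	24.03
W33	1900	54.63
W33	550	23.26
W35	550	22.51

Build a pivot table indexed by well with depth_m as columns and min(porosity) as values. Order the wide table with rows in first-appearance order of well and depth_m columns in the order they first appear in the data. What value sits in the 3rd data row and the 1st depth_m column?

8.83

With rows in first-appearance order of well, row 3 is well=W37. depth_m columns in first-appearance order: 1200, 550, 1300, 1900; column 1 is 1200.
Long rows with well=W37, depth_m=1200: min(31.09, 8.83, 93.08) = 8.83.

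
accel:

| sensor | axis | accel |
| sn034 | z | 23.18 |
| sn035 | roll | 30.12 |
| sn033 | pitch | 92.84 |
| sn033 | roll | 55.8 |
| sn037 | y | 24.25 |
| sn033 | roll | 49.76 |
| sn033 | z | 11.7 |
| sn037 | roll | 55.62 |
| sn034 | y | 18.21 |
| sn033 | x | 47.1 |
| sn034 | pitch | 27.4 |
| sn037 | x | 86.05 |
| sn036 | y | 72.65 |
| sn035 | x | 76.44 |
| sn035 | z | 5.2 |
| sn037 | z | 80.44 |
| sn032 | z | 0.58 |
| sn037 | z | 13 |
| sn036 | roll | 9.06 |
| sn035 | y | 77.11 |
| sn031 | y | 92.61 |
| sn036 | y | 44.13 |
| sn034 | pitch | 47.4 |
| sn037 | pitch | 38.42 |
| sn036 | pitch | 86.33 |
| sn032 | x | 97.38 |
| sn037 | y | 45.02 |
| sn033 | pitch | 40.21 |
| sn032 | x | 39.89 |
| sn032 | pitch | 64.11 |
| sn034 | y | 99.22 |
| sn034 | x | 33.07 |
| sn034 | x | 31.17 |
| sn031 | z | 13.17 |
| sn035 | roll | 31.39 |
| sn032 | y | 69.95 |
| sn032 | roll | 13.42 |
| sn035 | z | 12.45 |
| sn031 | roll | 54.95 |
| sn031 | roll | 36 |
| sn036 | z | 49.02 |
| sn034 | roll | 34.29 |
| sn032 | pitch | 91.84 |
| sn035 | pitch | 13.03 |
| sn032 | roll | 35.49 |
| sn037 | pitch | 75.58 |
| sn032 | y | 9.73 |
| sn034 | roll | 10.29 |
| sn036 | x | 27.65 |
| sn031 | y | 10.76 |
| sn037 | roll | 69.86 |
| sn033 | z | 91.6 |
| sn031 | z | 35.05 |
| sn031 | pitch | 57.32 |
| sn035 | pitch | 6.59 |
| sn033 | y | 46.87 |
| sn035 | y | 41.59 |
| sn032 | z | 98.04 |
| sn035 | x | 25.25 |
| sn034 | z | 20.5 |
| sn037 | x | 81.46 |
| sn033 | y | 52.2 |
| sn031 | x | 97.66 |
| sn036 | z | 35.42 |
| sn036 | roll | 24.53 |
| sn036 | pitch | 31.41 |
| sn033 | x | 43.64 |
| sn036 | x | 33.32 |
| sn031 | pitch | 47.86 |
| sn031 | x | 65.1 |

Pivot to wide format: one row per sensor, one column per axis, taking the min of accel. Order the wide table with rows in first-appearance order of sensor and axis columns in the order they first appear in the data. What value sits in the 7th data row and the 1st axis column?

With rows in first-appearance order of sensor, row 7 is sensor=sn031. axis columns in first-appearance order: z, roll, pitch, y, x; column 1 is z.
Long rows with sensor=sn031, axis=z: min(13.17, 35.05) = 13.17.

13.17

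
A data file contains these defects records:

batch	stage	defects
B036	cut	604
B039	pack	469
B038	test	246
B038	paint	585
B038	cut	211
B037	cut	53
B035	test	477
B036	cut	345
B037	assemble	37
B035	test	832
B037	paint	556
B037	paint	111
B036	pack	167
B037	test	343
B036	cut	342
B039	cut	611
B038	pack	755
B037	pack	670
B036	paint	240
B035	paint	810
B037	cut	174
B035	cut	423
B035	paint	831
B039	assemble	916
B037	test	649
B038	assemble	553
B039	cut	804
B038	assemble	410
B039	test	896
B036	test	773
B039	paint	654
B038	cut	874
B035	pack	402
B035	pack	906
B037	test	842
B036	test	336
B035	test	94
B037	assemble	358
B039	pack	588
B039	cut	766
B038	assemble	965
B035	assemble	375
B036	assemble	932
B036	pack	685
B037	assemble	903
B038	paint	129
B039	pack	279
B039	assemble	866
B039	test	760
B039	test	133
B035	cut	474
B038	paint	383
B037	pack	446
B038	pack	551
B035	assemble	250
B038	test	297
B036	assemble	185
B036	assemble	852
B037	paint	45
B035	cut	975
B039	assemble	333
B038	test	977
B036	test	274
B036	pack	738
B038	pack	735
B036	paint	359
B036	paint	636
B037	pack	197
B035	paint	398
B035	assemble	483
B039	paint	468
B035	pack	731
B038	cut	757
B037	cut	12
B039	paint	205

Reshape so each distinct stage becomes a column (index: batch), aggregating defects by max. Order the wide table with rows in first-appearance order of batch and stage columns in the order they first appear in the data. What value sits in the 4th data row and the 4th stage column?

556

With rows in first-appearance order of batch, row 4 is batch=B037. stage columns in first-appearance order: cut, pack, test, paint, assemble; column 4 is paint.
Long rows with batch=B037, stage=paint: max(556, 111, 45) = 556.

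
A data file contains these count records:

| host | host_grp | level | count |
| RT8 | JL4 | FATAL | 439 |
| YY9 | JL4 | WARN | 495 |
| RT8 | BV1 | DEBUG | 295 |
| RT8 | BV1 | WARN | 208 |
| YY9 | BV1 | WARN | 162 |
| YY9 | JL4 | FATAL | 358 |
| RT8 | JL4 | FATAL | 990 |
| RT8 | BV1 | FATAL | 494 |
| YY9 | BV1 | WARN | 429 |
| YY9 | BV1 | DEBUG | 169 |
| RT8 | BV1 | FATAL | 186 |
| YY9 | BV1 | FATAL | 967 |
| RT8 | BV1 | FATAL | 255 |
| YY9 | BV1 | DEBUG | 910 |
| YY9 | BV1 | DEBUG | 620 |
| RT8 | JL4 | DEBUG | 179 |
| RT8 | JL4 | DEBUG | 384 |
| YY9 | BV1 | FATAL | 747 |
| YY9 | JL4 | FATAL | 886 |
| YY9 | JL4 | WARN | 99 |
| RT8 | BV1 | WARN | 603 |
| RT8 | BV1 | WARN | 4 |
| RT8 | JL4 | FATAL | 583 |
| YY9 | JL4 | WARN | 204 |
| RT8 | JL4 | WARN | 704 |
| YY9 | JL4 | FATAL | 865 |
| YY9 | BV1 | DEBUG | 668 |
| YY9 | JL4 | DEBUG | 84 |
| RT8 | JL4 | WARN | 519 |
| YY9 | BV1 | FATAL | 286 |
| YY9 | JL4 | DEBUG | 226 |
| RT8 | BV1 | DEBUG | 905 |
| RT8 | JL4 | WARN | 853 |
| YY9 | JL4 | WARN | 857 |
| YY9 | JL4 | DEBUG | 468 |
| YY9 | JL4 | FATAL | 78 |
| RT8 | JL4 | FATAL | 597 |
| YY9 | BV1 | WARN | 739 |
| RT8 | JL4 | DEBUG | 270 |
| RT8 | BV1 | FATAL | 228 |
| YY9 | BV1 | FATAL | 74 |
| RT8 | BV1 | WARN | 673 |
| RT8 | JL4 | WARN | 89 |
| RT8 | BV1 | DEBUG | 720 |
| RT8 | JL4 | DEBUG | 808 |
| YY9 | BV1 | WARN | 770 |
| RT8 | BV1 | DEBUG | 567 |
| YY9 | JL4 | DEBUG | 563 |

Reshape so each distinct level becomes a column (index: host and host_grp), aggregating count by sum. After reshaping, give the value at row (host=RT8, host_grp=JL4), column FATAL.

Rows with host=RT8, host_grp=JL4 and level=FATAL: count values are 439, 990, 583, 597.
439 + 990 + 583 + 597 = 2609.

2609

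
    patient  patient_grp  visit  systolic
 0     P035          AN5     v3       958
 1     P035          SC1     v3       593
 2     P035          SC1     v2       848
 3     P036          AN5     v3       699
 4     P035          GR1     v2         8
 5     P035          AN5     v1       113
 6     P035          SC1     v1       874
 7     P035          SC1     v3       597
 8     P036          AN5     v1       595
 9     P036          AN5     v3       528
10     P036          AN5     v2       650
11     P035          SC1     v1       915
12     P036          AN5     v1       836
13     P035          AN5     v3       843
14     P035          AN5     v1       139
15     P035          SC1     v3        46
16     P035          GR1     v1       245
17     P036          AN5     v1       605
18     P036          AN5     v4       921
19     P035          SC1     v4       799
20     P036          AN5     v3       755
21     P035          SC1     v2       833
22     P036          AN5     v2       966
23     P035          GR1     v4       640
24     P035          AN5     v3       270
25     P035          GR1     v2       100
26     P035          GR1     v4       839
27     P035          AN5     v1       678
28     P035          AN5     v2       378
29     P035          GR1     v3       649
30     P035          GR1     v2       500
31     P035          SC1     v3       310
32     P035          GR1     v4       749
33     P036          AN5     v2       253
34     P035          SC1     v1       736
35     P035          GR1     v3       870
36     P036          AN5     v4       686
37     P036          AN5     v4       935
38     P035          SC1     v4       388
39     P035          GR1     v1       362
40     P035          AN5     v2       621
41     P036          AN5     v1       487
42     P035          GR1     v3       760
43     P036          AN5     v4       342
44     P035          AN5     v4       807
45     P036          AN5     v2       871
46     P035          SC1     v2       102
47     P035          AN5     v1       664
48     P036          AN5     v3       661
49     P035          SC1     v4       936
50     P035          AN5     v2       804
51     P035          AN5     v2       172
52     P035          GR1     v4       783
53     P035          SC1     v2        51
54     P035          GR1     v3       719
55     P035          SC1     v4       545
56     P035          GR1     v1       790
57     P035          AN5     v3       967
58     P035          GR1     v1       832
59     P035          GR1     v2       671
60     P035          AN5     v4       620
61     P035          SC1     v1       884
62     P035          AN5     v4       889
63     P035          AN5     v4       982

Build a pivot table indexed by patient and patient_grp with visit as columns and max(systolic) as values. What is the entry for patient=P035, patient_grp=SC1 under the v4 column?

Rows with patient=P035, patient_grp=SC1 and visit=v4: systolic values are 799, 388, 936, 545.
max(799, 388, 936, 545) = 936.

936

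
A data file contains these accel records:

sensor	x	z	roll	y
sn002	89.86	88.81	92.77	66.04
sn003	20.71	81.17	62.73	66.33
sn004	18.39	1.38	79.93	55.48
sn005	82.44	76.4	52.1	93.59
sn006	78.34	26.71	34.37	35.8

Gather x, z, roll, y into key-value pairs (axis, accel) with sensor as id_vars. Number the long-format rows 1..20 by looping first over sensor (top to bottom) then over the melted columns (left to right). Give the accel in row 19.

20 rows total (5 × 4). Row 19: index ⌊(19-1)/4⌋ = 4 into sensor → sn006; (19-1) mod 4 = 2 into the melted columns → roll.
So row 19 is (sn006, roll, 34.37); accel = 34.37.

34.37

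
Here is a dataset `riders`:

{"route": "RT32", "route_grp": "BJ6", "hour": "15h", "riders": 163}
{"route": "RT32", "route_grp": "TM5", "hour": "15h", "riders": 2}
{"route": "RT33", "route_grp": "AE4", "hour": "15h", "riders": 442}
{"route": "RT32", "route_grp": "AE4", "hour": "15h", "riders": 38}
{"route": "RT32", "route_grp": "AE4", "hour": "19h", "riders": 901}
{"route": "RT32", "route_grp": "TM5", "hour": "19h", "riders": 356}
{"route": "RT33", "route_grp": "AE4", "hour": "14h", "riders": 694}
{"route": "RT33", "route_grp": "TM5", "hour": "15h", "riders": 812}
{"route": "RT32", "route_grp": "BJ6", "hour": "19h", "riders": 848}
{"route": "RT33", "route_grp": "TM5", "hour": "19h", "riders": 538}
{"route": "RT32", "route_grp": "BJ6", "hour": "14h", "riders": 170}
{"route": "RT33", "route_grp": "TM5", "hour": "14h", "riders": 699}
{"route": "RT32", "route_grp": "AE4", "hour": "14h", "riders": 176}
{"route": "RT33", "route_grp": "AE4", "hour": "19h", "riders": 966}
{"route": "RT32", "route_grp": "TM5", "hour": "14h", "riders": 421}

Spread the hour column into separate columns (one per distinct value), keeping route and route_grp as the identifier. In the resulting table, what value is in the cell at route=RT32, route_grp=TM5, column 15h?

2

Wide layout: rows indexed by route and route_grp, columns are the 3 distinct hour values (15h, 19h, 14h).
Cell (route=RT32, route_grp=TM5, hour=15h) draws from the long row where route=RT32, route_grp=TM5 and hour=15h, which has riders=2.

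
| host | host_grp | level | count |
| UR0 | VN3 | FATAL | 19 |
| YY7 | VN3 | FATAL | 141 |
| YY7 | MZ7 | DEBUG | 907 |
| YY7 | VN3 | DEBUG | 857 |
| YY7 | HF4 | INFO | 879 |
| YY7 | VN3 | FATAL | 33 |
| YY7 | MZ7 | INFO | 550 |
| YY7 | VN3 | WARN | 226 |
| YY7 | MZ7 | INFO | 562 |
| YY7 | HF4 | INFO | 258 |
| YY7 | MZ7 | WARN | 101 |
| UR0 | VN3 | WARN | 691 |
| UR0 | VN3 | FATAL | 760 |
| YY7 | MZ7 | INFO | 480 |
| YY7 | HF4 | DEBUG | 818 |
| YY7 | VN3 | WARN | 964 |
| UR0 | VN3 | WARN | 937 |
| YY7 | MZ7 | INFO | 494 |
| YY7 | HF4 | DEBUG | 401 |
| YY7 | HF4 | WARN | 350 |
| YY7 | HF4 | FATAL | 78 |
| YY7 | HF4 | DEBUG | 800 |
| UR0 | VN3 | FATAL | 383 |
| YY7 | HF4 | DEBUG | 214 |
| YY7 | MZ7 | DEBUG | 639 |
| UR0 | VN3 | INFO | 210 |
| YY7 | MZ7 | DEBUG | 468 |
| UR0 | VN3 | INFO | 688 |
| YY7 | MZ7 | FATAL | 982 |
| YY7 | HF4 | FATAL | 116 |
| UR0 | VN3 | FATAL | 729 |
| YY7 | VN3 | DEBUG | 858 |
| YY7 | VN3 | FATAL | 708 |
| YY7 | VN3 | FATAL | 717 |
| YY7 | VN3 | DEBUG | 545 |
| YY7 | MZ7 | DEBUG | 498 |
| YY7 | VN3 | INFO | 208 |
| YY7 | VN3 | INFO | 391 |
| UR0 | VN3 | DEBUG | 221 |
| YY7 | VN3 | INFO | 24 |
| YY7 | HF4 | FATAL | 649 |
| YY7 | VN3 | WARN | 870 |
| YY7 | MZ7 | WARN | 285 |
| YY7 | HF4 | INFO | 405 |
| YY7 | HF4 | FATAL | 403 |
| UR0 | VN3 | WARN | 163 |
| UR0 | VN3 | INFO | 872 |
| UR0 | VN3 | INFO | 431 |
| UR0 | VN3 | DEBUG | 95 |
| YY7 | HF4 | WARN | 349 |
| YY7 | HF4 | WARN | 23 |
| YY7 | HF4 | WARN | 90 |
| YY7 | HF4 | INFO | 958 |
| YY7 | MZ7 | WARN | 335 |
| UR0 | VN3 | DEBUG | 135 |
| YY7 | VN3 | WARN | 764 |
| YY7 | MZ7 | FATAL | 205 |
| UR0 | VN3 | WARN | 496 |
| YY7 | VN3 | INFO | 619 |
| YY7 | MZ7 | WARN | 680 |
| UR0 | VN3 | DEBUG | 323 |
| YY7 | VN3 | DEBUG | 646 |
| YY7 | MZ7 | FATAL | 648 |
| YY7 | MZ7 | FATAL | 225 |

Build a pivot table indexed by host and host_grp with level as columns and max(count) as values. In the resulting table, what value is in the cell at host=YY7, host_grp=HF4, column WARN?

Rows with host=YY7, host_grp=HF4 and level=WARN: count values are 350, 349, 23, 90.
max(350, 349, 23, 90) = 350.

350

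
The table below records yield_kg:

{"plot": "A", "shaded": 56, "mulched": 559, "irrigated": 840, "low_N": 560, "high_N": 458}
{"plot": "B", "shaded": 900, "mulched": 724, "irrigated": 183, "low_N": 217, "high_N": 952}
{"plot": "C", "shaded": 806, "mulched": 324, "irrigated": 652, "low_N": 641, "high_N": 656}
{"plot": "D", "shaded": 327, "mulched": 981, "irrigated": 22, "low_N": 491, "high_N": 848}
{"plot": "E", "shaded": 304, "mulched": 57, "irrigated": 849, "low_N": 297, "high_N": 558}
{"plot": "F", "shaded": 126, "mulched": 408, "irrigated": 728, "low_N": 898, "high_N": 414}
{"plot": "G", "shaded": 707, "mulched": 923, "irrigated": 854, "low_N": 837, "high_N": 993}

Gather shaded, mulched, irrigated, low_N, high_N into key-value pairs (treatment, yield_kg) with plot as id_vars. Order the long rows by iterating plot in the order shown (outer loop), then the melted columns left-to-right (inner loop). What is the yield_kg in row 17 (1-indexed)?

35 rows total (7 × 5). Row 17: index ⌊(17-1)/5⌋ = 3 into plot → D; (17-1) mod 5 = 1 into the melted columns → mulched.
So row 17 is (D, mulched, 981); yield_kg = 981.

981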